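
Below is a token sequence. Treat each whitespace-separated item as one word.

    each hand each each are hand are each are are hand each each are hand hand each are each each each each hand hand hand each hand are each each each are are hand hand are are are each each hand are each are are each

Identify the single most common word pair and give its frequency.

Bigram frequencies (highest first):
  each each: 8
  each are: 6
  are each: 6
  are are: 5
  each hand: 4
  hand each: 4
  … (3 more, each ≤ 4)

"each each", 8 times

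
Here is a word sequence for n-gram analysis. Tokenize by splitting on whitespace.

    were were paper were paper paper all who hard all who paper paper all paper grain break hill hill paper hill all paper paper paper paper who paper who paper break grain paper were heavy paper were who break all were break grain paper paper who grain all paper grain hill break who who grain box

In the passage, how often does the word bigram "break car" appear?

Scanning the 55 overlapping bigram windows for "break car":
  (none found)

0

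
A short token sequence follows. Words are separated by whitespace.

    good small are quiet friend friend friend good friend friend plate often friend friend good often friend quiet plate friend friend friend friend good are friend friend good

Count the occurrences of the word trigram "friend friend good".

4

Scanning the 26 overlapping trigram windows for "friend friend good":
  position 6–8: friend friend good
  position 13–15: friend friend good
  position 22–24: friend friend good
  position 26–28: friend friend good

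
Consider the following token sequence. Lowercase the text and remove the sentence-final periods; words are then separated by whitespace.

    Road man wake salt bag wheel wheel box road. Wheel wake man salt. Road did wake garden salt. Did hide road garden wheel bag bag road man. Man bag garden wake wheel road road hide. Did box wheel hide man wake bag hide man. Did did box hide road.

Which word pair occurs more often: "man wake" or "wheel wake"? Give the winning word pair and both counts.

"man wake": 2 occurrences
"wheel wake": 1 occurrence

"man wake" (2 vs 1)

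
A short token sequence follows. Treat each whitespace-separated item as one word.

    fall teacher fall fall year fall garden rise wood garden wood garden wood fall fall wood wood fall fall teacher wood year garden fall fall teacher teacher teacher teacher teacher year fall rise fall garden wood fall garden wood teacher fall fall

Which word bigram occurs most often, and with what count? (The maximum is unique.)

Bigram frequencies (highest first):
  fall fall: 5
  garden wood: 4
  teacher teacher: 4
  fall teacher: 3
  fall garden: 3
  wood fall: 3
  … (16 more, each ≤ 2)

"fall fall", 5 times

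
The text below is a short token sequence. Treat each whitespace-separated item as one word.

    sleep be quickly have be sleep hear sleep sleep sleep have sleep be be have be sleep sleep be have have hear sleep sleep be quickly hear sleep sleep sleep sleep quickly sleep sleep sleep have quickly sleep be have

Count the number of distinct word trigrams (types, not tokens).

28

40 tokens → 38 trigram windows in total.
Repeated trigrams (each contributes count−1 duplicates):
  sleep sleep sleep: 4
  hear sleep sleep: 3
  have be sleep: 2
  sleep be have: 2
  sleep be quickly: 2
  sleep sleep be: 2
  sleep sleep have: 2
10 duplicate windows → 38 − 10 = 28 distinct.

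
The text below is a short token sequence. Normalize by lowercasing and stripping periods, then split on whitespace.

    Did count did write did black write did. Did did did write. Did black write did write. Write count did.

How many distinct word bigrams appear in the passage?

20 tokens → 19 bigram windows in total.
Repeated bigrams (each contributes count−1 duplicates):
  write did: 4
  did did: 3
  did write: 3
  black write: 2
  count did: 2
  did black: 2
10 duplicate windows → 19 − 10 = 9 distinct.

9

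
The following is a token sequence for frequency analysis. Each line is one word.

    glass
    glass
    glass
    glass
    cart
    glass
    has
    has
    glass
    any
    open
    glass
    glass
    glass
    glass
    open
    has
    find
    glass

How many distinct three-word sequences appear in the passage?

19 tokens → 17 trigram windows in total.
Repeated trigrams (each contributes count−1 duplicates):
  glass glass glass: 4
3 duplicate windows → 17 − 3 = 14 distinct.

14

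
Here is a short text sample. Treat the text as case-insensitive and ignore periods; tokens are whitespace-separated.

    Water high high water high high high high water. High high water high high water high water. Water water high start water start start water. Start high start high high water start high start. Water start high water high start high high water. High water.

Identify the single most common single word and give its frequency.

"high", 21 times

Unigram frequencies (highest first):
  high: 21
  water: 15
  start: 9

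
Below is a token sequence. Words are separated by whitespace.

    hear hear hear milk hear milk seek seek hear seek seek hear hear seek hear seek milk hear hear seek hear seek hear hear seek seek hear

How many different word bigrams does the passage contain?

27 tokens → 26 bigram windows in total.
Repeated bigrams (each contributes count−1 duplicates):
  hear seek: 6
  seek hear: 6
  hear hear: 5
  seek seek: 3
  hear milk: 2
  milk hear: 2
18 duplicate windows → 26 − 18 = 8 distinct.

8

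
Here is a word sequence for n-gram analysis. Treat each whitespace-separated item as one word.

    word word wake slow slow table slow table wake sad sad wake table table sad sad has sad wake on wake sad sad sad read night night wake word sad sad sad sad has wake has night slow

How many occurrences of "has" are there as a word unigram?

Scanning the 38 tokens for "has":
  position 17: has
  position 34: has
  position 36: has

3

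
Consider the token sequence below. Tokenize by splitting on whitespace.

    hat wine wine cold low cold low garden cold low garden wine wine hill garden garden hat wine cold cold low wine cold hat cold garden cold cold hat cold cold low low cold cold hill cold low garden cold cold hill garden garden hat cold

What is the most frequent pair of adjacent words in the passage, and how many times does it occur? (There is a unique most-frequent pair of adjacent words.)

Bigram frequencies (highest first):
  cold low: 6
  cold cold: 5
  wine cold: 3
  low garden: 3
  garden cold: 3
  hat cold: 3
  … (14 more, each ≤ 2)

"cold low", 6 times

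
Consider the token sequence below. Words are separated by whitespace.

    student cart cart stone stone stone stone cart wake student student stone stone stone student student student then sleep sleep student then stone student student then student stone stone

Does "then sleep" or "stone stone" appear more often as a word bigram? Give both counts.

"then sleep": 1 occurrence
"stone stone": 6 occurrences

"stone stone" (6 vs 1)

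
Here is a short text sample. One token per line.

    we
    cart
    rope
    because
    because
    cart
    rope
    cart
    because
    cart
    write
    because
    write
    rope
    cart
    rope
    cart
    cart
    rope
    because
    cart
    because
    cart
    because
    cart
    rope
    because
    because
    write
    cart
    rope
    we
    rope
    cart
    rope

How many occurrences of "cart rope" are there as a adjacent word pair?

7

Scanning the 34 overlapping bigram windows for "cart rope":
  position 2–3: cart rope
  position 6–7: cart rope
  position 15–16: cart rope
  position 18–19: cart rope
  position 25–26: cart rope
  position 30–31: cart rope
  position 34–35: cart rope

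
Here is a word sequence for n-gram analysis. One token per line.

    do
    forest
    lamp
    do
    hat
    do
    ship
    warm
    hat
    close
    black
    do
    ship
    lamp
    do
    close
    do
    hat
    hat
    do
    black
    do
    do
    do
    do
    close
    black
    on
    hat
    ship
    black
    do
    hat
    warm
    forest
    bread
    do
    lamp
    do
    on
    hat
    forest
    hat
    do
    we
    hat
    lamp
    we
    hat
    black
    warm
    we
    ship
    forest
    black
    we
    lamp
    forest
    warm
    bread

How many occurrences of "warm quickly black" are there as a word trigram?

Scanning the 58 overlapping trigram windows for "warm quickly black":
  (none found)

0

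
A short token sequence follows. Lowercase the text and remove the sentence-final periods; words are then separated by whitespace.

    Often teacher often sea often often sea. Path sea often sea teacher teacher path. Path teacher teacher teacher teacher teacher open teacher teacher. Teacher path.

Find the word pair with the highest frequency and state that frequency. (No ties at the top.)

"teacher teacher", 7 times

Bigram frequencies (highest first):
  teacher teacher: 7
  often sea: 3
  sea often: 2
  teacher path: 2
  often teacher: 1
  teacher often: 1
  … (8 more, each ≤ 1)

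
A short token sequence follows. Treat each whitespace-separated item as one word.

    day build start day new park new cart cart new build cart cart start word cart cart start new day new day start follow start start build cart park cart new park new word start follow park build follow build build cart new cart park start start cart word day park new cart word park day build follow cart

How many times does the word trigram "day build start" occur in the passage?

1

Scanning the 57 overlapping trigram windows for "day build start":
  position 1–3: day build start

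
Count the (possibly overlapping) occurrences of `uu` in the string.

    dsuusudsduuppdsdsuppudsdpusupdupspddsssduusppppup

3

Sliding a length-2 window over the 49 characters (48 positions):
  position 3–4: uu
  position 10–11: uu
  position 41–42: uu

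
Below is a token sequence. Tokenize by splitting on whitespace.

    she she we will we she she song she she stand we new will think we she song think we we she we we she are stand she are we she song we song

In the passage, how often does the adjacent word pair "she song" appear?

Scanning the 33 overlapping bigram windows for "she song":
  position 7–8: she song
  position 17–18: she song
  position 31–32: she song

3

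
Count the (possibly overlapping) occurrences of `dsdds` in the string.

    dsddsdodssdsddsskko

Sliding a length-5 window over the 19 characters (15 positions):
  position 1–5: dsdds
  position 11–15: dsdds

2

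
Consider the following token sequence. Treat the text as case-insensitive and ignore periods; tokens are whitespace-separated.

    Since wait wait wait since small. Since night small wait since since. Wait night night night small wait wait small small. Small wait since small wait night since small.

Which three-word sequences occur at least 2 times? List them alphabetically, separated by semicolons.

night small wait; small wait since; wait since small

Trigram counts meeting the condition (at least 2 times):
  night small wait: 2
  small wait since: 2
  wait since small: 2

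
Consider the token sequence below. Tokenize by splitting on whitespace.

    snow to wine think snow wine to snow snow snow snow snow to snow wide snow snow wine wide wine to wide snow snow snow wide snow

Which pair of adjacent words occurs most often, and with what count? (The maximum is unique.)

"snow snow", 7 times

Bigram frequencies (highest first):
  snow snow: 7
  wide snow: 3
  snow to: 2
  snow wine: 2
  wine to: 2
  to snow: 2
  … (7 more, each ≤ 2)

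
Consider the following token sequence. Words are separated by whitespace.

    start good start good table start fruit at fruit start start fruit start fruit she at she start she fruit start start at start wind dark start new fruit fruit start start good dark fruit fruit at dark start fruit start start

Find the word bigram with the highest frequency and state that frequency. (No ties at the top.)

"fruit start", 5 times

Bigram frequencies (highest first):
  fruit start: 5
  start fruit: 4
  start start: 4
  start good: 3
  fruit at: 2
  dark start: 2
  … (20 more, each ≤ 2)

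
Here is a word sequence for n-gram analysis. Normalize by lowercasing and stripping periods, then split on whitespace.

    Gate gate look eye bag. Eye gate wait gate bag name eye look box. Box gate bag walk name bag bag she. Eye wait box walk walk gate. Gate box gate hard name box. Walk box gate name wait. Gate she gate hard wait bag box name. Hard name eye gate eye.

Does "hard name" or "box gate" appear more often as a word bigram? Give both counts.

"box gate" (3 vs 2)

"hard name": 2 occurrences
"box gate": 3 occurrences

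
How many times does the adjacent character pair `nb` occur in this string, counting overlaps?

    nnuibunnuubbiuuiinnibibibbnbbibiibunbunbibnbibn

4

Sliding a length-2 window over the 47 characters (46 positions):
  position 27–28: nb
  position 36–37: nb
  position 39–40: nb
  position 43–44: nb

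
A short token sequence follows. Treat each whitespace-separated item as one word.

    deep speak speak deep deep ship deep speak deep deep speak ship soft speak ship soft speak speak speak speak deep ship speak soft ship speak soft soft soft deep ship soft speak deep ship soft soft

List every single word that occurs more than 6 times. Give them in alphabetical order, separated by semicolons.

deep; ship; soft; speak

Unigram counts meeting the condition (more than 6 times):
  deep: 9
  ship: 7
  soft: 9
  speak: 12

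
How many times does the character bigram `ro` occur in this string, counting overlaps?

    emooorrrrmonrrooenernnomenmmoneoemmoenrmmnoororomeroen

Sliding a length-2 window over the 54 characters (53 positions):
  position 14–15: ro
  position 45–46: ro
  position 47–48: ro
  position 51–52: ro

4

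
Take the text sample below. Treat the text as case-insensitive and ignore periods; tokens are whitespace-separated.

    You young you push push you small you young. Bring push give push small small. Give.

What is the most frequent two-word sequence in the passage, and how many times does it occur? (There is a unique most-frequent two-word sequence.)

Bigram frequencies (highest first):
  you young: 2
  young you: 1
  you push: 1
  push push: 1
  push you: 1
  you small: 1
  … (8 more, each ≤ 1)

"you young", 2 times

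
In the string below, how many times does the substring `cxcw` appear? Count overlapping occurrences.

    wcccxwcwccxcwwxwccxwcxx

1

Sliding a length-4 window over the 23 characters (20 positions):
  position 10–13: cxcw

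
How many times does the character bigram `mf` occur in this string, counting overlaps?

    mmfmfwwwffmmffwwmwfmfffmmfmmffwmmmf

Sliding a length-2 window over the 35 characters (34 positions):
  position 2–3: mf
  position 4–5: mf
  position 12–13: mf
  position 20–21: mf
  position 25–26: mf
  position 28–29: mf
  position 34–35: mf

7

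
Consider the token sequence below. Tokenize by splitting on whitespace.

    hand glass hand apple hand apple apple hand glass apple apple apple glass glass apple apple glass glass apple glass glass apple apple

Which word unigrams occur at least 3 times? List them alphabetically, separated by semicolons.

Unigram counts meeting the condition (at least 3 times):
  apple: 11
  glass: 8
  hand: 4

apple; glass; hand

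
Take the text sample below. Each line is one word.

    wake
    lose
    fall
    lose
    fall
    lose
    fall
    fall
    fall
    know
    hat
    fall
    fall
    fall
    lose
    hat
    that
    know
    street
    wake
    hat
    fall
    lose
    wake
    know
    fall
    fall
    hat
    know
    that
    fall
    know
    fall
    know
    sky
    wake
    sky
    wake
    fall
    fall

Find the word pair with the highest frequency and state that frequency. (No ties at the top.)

Bigram frequencies (highest first):
  fall fall: 6
  fall lose: 4
  lose fall: 3
  fall know: 3
  hat fall: 2
  know fall: 2
  … (18 more, each ≤ 2)

"fall fall", 6 times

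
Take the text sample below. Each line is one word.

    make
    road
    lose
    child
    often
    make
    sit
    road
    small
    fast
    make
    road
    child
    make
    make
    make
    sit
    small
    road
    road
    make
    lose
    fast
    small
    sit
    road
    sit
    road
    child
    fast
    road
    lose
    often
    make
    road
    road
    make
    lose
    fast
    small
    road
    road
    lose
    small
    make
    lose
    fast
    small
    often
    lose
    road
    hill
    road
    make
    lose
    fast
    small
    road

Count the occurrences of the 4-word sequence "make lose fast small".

Scanning the 55 overlapping 4-gram windows for "make lose fast small":
  position 21–24: make lose fast small
  position 37–40: make lose fast small
  position 45–48: make lose fast small
  position 54–57: make lose fast small

4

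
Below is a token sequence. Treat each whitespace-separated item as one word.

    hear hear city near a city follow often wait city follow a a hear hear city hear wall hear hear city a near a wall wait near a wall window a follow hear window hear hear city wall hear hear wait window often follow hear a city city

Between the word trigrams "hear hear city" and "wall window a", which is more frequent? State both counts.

"hear hear city" (4 vs 1)

"hear hear city": 4 occurrences
"wall window a": 1 occurrence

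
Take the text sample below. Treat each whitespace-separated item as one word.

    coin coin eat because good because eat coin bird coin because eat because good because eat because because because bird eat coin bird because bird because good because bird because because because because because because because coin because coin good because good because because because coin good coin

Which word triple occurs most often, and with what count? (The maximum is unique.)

"because because because", 7 times

Trigram frequencies (highest first):
  because because because: 7
  because good because: 4
  eat because good: 2
  good because eat: 2
  eat coin bird: 2
  because eat because: 2
  … (24 more, each ≤ 2)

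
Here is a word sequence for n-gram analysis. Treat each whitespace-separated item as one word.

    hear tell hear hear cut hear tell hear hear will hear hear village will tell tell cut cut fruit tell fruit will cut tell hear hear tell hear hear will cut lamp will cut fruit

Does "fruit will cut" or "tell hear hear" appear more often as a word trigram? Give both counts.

"tell hear hear" (4 vs 1)

"fruit will cut": 1 occurrence
"tell hear hear": 4 occurrences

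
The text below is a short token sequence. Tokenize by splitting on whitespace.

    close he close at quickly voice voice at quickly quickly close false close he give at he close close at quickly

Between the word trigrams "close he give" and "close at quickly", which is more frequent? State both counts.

"close at quickly" (2 vs 1)

"close he give": 1 occurrence
"close at quickly": 2 occurrences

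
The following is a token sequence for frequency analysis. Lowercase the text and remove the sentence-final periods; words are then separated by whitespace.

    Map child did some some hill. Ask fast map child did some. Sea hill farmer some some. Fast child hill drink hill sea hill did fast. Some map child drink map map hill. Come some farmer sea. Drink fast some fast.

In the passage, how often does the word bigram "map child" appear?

3

Scanning the 40 overlapping bigram windows for "map child":
  position 1–2: map child
  position 9–10: map child
  position 28–29: map child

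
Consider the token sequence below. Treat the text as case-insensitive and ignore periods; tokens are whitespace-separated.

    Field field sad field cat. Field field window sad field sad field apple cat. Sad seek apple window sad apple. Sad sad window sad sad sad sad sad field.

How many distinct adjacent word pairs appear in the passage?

29 tokens → 28 bigram windows in total.
Repeated bigrams (each contributes count−1 duplicates):
  sad sad: 5
  sad field: 4
  window sad: 3
  field field: 2
  field sad: 2
11 duplicate windows → 28 − 11 = 17 distinct.

17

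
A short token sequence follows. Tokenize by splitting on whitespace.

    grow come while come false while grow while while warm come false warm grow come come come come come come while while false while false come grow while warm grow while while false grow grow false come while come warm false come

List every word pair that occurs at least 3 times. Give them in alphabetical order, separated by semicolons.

come come; come while; false come; grow while; while false; while while

Bigram counts meeting the condition (at least 3 times):
  come come: 5
  come while: 3
  false come: 3
  grow while: 3
  while false: 3
  while while: 3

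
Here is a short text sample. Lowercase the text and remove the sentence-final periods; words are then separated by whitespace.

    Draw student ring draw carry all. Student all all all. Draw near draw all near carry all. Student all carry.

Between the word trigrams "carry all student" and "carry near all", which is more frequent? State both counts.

"carry all student": 2 occurrences
"carry near all": 0 occurrences

"carry all student" (2 vs 0)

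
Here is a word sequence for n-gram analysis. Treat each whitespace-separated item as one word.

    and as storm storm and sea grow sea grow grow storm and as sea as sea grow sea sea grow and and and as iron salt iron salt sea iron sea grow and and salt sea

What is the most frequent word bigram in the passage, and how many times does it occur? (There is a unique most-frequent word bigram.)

Bigram frequencies (highest first):
  sea grow: 5
  and as: 3
  and and: 3
  storm and: 2
  grow sea: 2
  as sea: 2
  … (15 more, each ≤ 2)

"sea grow", 5 times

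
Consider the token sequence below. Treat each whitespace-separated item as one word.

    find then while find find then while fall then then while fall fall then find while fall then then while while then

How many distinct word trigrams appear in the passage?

15

22 tokens → 20 trigram windows in total.
Repeated trigrams (each contributes count−1 duplicates):
  fall then then: 2
  find then while: 2
  then then while: 2
  then while fall: 2
  while fall then: 2
5 duplicate windows → 20 − 5 = 15 distinct.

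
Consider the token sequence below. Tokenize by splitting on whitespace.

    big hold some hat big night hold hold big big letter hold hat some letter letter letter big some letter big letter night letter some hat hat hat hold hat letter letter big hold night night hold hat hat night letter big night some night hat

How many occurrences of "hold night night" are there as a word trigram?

1

Scanning the 44 overlapping trigram windows for "hold night night":
  position 34–36: hold night night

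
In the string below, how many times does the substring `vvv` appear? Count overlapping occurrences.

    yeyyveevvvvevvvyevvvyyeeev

Sliding a length-3 window over the 26 characters (24 positions):
  position 8–10: vvv
  position 9–11: vvv
  position 13–15: vvv
  position 18–20: vvv

4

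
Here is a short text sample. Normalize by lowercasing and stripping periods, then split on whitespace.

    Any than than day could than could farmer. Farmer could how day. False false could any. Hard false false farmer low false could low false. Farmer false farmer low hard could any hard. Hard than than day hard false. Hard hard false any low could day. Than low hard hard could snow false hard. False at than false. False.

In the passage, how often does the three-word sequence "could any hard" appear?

2

Scanning the 57 overlapping trigram windows for "could any hard":
  position 15–17: could any hard
  position 31–33: could any hard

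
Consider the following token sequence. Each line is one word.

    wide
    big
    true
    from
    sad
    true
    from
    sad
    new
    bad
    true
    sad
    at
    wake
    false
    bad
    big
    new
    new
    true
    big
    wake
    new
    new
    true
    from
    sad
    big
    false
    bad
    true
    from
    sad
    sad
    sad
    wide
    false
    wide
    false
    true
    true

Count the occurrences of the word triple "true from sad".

Scanning the 39 overlapping trigram windows for "true from sad":
  position 3–5: true from sad
  position 6–8: true from sad
  position 25–27: true from sad
  position 31–33: true from sad

4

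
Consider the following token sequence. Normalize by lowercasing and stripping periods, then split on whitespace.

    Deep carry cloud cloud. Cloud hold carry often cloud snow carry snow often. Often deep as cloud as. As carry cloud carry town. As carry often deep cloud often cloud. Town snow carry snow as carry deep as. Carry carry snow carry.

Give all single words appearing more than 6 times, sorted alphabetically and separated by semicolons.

Unigram counts meeting the condition (more than 6 times):
  carry: 11
  cloud: 8

carry; cloud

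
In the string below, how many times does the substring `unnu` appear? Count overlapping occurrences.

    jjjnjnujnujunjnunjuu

Sliding a length-4 window over the 20 characters (17 positions):
  (no match at any position)

0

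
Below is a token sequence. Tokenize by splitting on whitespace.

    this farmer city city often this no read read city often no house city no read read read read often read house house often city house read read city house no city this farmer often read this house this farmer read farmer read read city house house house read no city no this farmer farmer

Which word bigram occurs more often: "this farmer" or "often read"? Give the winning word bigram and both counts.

"this farmer": 4 occurrences
"often read": 2 occurrences

"this farmer" (4 vs 2)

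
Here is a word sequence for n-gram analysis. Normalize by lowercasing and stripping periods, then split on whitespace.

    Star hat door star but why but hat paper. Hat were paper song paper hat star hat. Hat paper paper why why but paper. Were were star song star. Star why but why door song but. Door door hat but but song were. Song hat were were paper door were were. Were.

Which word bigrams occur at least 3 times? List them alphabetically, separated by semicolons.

were were; why but

Bigram counts meeting the condition (at least 3 times):
  were were: 4
  why but: 3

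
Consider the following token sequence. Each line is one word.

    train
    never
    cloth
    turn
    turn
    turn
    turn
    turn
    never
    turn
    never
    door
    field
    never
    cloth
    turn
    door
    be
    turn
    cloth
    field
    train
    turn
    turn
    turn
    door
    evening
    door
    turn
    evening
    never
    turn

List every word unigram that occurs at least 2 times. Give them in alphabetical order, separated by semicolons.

cloth; door; evening; field; never; train; turn

Unigram counts meeting the condition (at least 2 times):
  cloth: 3
  door: 4
  evening: 2
  field: 2
  never: 5
  train: 2
  turn: 13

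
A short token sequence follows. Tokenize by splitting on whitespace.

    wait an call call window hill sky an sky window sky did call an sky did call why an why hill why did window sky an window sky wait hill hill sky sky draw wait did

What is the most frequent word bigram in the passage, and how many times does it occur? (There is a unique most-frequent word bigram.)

Bigram frequencies (highest first):
  window sky: 3
  hill sky: 2
  sky an: 2
  an sky: 2
  sky did: 2
  did call: 2
  … (22 more, each ≤ 1)

"window sky", 3 times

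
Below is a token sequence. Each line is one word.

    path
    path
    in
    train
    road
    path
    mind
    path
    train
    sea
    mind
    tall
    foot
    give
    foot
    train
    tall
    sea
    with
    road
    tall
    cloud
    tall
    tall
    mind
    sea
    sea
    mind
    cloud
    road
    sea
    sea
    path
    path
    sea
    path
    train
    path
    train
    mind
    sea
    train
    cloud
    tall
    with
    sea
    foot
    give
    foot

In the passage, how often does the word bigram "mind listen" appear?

Scanning the 48 overlapping bigram windows for "mind listen":
  (none found)

0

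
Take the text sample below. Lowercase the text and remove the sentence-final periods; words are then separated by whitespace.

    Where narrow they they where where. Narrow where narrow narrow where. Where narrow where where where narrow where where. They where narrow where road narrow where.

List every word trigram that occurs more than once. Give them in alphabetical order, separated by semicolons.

narrow where where; where narrow where; where where narrow

Trigram counts meeting the condition (more than once):
  narrow where where: 3
  where narrow where: 4
  where where narrow: 3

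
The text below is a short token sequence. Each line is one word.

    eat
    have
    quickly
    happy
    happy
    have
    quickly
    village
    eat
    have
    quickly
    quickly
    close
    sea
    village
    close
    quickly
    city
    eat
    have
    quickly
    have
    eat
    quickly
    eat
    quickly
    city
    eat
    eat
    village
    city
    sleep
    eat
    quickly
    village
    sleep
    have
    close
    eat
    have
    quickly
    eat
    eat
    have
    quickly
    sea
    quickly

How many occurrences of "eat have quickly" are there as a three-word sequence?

Scanning the 45 overlapping trigram windows for "eat have quickly":
  position 1–3: eat have quickly
  position 9–11: eat have quickly
  position 19–21: eat have quickly
  position 39–41: eat have quickly
  position 43–45: eat have quickly

5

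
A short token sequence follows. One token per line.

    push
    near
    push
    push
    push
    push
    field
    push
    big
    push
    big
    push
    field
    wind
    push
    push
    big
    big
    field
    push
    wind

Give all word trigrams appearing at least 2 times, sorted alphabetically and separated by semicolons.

Trigram counts meeting the condition (at least 2 times):
  push big push: 2
  push push push: 2

push big push; push push push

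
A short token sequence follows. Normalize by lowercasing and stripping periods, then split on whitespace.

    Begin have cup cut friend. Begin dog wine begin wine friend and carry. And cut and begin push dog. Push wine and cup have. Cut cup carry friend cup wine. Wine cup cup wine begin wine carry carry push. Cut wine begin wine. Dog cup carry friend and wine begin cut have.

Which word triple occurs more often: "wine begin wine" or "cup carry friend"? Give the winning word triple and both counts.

"wine begin wine" (3 vs 2)

"wine begin wine": 3 occurrences
"cup carry friend": 2 occurrences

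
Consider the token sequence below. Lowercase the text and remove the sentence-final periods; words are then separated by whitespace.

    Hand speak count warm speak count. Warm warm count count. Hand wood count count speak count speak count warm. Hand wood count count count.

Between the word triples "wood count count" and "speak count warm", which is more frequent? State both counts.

"wood count count": 2 occurrences
"speak count warm": 3 occurrences

"speak count warm" (3 vs 2)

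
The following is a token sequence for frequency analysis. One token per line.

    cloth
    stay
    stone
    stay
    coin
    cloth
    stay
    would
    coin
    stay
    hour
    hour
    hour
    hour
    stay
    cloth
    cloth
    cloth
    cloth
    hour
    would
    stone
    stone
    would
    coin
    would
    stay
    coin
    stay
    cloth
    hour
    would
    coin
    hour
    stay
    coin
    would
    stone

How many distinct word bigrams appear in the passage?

21

38 tokens → 37 bigram windows in total.
Repeated bigrams (each contributes count−1 duplicates):
  cloth cloth: 3
  hour hour: 3
  stay coin: 3
  would coin: 3
  cloth hour: 2
  cloth stay: 2
  coin stay: 2
  coin would: 2
  … (4 more repeated)
16 duplicate windows → 37 − 16 = 21 distinct.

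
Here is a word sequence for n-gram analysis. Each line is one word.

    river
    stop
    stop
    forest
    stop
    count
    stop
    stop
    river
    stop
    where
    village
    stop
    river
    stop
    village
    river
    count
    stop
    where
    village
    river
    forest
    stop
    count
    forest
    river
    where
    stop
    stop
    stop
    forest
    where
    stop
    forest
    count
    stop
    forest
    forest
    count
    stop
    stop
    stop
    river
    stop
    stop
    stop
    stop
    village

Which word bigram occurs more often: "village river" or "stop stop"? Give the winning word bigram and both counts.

"stop stop" (9 vs 2)

"village river": 2 occurrences
"stop stop": 9 occurrences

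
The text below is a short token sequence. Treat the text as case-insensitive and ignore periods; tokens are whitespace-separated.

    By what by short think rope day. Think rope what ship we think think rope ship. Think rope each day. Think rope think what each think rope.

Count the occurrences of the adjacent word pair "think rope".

Scanning the 26 overlapping bigram windows for "think rope":
  position 5–6: think rope
  position 8–9: think rope
  position 14–15: think rope
  position 17–18: think rope
  position 21–22: think rope
  position 26–27: think rope

6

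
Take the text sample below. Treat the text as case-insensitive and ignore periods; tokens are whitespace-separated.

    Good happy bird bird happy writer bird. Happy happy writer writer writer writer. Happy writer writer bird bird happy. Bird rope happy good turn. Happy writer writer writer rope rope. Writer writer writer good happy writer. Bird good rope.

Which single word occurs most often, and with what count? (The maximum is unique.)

Unigram frequencies (highest first):
  writer: 14
  happy: 9
  bird: 7
  good: 4
  rope: 4
  turn: 1

"writer", 14 times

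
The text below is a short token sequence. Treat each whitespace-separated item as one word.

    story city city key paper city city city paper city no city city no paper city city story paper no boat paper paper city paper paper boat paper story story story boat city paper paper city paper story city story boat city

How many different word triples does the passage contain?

35

42 tokens → 40 trigram windows in total.
Repeated trigrams (each contributes count−1 duplicates):
  city paper paper: 2
  paper city city: 2
  paper city paper: 2
  paper paper city: 2
  story boat city: 2
5 duplicate windows → 40 − 5 = 35 distinct.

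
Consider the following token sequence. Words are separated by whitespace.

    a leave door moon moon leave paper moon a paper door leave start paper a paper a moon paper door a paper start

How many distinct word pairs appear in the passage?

18

23 tokens → 22 bigram windows in total.
Repeated bigrams (each contributes count−1 duplicates):
  a paper: 3
  paper a: 2
  paper door: 2
4 duplicate windows → 22 − 4 = 18 distinct.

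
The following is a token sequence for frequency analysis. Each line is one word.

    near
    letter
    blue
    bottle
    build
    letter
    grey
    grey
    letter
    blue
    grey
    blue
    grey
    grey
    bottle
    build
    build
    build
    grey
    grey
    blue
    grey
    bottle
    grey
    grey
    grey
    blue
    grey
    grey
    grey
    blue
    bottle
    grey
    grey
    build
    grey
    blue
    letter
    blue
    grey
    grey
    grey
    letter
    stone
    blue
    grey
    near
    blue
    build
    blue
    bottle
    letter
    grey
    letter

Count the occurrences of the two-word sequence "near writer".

Scanning the 53 overlapping bigram windows for "near writer":
  (none found)

0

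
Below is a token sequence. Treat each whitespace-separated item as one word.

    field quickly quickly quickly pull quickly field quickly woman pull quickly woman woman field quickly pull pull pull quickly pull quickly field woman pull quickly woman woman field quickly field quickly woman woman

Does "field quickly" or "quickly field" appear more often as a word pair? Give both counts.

"field quickly" (5 vs 3)

"field quickly": 5 occurrences
"quickly field": 3 occurrences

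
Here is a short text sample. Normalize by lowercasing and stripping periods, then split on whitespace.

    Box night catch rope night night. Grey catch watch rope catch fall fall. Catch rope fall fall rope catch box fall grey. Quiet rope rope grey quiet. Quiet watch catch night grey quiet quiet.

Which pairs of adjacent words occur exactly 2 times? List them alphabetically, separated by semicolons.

catch rope; fall fall; night grey; quiet quiet; rope catch

Bigram counts meeting the condition (exactly 2 times):
  catch rope: 2
  fall fall: 2
  night grey: 2
  quiet quiet: 2
  rope catch: 2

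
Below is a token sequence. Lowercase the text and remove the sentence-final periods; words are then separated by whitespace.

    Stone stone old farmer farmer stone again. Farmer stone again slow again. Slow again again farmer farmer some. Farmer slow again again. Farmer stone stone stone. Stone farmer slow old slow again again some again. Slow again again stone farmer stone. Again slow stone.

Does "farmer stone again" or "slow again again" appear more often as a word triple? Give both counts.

"farmer stone again": 3 occurrences
"slow again again": 4 occurrences

"slow again again" (4 vs 3)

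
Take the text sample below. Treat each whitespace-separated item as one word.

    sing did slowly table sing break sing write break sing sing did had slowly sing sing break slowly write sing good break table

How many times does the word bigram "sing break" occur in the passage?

Scanning the 22 overlapping bigram windows for "sing break":
  position 5–6: sing break
  position 16–17: sing break

2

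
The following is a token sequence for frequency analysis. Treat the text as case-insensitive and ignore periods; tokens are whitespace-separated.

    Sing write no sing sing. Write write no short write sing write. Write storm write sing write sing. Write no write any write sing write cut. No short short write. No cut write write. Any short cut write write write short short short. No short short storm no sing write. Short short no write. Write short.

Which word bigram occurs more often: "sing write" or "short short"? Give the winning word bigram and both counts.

"sing write" (7 vs 5)

"sing write": 7 occurrences
"short short": 5 occurrences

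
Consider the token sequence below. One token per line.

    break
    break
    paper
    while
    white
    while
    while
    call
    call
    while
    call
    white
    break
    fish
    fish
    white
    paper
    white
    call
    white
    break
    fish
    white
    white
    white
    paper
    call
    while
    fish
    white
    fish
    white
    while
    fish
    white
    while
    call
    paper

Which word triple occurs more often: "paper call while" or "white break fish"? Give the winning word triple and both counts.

"paper call while": 1 occurrence
"white break fish": 2 occurrences

"white break fish" (2 vs 1)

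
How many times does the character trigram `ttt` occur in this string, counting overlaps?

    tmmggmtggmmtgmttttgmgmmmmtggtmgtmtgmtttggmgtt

3

Sliding a length-3 window over the 45 characters (43 positions):
  position 15–17: ttt
  position 16–18: ttt
  position 37–39: ttt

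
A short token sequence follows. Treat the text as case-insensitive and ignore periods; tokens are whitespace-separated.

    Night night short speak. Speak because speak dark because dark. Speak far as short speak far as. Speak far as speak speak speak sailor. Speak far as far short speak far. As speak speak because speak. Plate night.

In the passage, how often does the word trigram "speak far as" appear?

5

Scanning the 36 overlapping trigram windows for "speak far as":
  position 11–13: speak far as
  position 15–17: speak far as
  position 18–20: speak far as
  position 25–27: speak far as
  position 30–32: speak far as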